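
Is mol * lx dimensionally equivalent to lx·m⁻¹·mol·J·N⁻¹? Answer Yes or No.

Yes

Left side:
  lx = lm/m² (illuminance = luminous flux per area),
      = m⁻²·cd.
  Combining: mol·lx = mol · (m⁻²·cd) = m⁻²·mol·cd.
Right side:
  lx = lm/m² (illuminance = luminous flux per area),
      = m⁻²·cd.
  J = N·m (work = force × distance),
      = kg·m²·s⁻².
  N = kg·m/s² = kg·m·s⁻² (force = mass × acceleration).
  So N⁻¹ = kg⁻¹·m⁻¹·s².
  Combining: lx·m⁻¹·mol·J·N⁻¹ = (m⁻²·cd) · m⁻¹ · mol · (kg·m²·s⁻²) · (kg⁻¹·m⁻¹·s²) = m⁻²·mol·cd.
Both reduce to m⁻²·mol·cd.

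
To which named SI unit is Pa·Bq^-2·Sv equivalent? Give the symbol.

Pa = kg·m⁻¹·s⁻².
Bq = s⁻¹.
So Bq⁻² = s².
Sv = m²·s⁻².
Combining: Pa·Bq⁻²·Sv = (kg·m⁻¹·s⁻²) · s² · (m²·s⁻²) = kg·m·s⁻².
kg·m·s⁻² is the base-SI form of the newton.

N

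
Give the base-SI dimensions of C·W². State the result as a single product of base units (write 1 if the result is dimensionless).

C = s·A.
W = kg·m²·s⁻³.
So W² = kg²·m⁴·s⁻⁶.
Combining: C·W² = (s·A) · (kg²·m⁴·s⁻⁶) = kg²·m⁴·s⁻⁵·A.

kg²·m⁴·s⁻⁵·A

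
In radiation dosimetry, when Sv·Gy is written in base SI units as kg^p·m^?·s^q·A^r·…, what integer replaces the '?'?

4

Sv = m²·s⁻².
Gy = m²·s⁻².
Combining: Sv·Gy = (m²·s⁻²) · (m²·s⁻²) = m⁴·s⁻⁴.
The exponent of m is 4.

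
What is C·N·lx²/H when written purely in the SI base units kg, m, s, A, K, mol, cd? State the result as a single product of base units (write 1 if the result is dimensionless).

m⁻⁵·s·A³·cd²

H = Wb/A (inductance = flux per current),
    = kg·m²·s⁻²·A⁻².
So H⁻¹ = kg⁻¹·m⁻²·s²·A².
C = A·s = s·A (charge = current × time).
N = kg·m/s² = kg·m·s⁻² (force = mass × acceleration).
lx = lm/m² (illuminance = luminous flux per area),
    = m⁻²·cd.
So lx² = m⁻⁴·cd².
Combining: H⁻¹·C·N·lx² = (kg⁻¹·m⁻²·s²·A²) · (s·A) · (kg·m·s⁻²) · (m⁻⁴·cd²) = m⁻⁵·s·A³·cd².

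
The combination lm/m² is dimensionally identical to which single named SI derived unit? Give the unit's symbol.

lx

lm = cd.
Combining: m⁻²·lm = m⁻² · cd = m⁻²·cd.
m⁻²·cd is the base-SI form of the lux.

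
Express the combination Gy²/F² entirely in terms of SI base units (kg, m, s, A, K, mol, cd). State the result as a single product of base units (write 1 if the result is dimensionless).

kg²·m⁸·s⁻¹²·A⁻⁴

Gy = m²·s⁻².
So Gy² = m⁴·s⁻⁴.
F = kg⁻¹·m⁻²·s⁴·A².
So F⁻² = kg²·m⁴·s⁻⁸·A⁻⁴.
Combining: Gy²·F⁻² = (m⁴·s⁻⁴) · (kg²·m⁴·s⁻⁸·A⁻⁴) = kg²·m⁸·s⁻¹²·A⁻⁴.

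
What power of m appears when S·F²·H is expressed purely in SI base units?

S = 1/Ω (conductance is reciprocal resistance),
    = kg⁻¹·m⁻²·s³·A².
F = C/V (capacitance = charge per voltage),
    = A·s/(kg·m²·s⁻³·A⁻¹) (substituting C and V),
    = kg⁻¹·m⁻²·s⁴·A².
So F² = kg⁻²·m⁻⁴·s⁸·A⁴.
H = Wb/A (inductance = flux per current),
    = kg·m²·s⁻²·A⁻².
Combining: S·F²·H = (kg⁻¹·m⁻²·s³·A²) · (kg⁻²·m⁻⁴·s⁸·A⁴) · (kg·m²·s⁻²·A⁻²) = kg⁻²·m⁻⁴·s⁹·A⁴.
The exponent of m is -4.

-4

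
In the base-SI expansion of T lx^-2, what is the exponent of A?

-1

T = Wb/m² (flux density = flux per area),
    = kg·s⁻²·A⁻¹.
lx = lm/m² (illuminance = luminous flux per area),
    = m⁻²·cd.
So lx⁻² = m⁴·cd⁻².
Combining: T·lx⁻² = (kg·s⁻²·A⁻¹) · (m⁴·cd⁻²) = kg·m⁴·s⁻²·A⁻¹·cd⁻².
The exponent of A is -1.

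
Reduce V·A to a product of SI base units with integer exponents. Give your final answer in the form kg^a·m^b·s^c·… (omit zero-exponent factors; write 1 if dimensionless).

kg·m²·s⁻³

V = kg·m²·s⁻³·A⁻¹.
Combining: V·A = (kg·m²·s⁻³·A⁻¹) · A = kg·m²·s⁻³.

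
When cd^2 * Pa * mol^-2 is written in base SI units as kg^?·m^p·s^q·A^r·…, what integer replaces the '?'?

1

Pa = N/m² (pressure = force per area),
    = kg·m⁻¹·s⁻².
Combining: cd²·Pa·mol⁻² = cd² · (kg·m⁻¹·s⁻²) · mol⁻² = kg·m⁻¹·s⁻²·mol⁻²·cd².
The exponent of kg is 1.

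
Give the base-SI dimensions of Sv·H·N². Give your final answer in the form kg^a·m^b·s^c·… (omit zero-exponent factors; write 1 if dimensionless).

Sv = J/kg (equivalent dose = energy per mass),
    = m²·s⁻².
H = Wb/A (inductance = flux per current),
    = kg·m²·s⁻²·A⁻².
N = kg·m/s² = kg·m·s⁻² (force = mass × acceleration).
So N² = kg²·m²·s⁻⁴.
Combining: Sv·H·N² = (m²·s⁻²) · (kg·m²·s⁻²·A⁻²) · (kg²·m²·s⁻⁴) = kg³·m⁶·s⁻⁸·A⁻².

kg³·m⁶·s⁻⁸·A⁻²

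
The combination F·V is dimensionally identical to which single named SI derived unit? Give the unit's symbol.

F = C/V (capacitance = charge per voltage),
    = A·s/(kg·m²·s⁻³·A⁻¹) (substituting C and V),
    = kg⁻¹·m⁻²·s⁴·A².
V = W/A (potential = power per current),
    = kg·m²·s⁻³·A⁻¹.
Combining: F·V = (kg⁻¹·m⁻²·s⁴·A²) · (kg·m²·s⁻³·A⁻¹) = s·A.
s·A is the base-SI form of the coulomb.

C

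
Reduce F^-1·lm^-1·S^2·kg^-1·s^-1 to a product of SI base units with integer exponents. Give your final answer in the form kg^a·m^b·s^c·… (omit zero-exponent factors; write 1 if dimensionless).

kg⁻²·m⁻²·s·A²·cd⁻¹

F = C/V (capacitance = charge per voltage),
    = A·s/(kg·m²·s⁻³·A⁻¹) (substituting C and V),
    = kg⁻¹·m⁻²·s⁴·A².
So F⁻¹ = kg·m²·s⁻⁴·A⁻².
lm = cd·sr = cd (luminous flux; sr is dimensionless).
So lm⁻¹ = cd⁻¹.
S = 1/Ω (conductance is reciprocal resistance),
    = kg⁻¹·m⁻²·s³·A².
So S² = kg⁻²·m⁻⁴·s⁶·A⁴.
Combining: F⁻¹·lm⁻¹·S²·kg⁻¹·s⁻¹ = (kg·m²·s⁻⁴·A⁻²) · cd⁻¹ · (kg⁻²·m⁻⁴·s⁶·A⁴) · kg⁻¹ · s⁻¹ = kg⁻²·m⁻²·s·A²·cd⁻¹.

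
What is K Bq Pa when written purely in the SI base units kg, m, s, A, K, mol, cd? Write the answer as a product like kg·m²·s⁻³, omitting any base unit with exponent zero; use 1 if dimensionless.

kg·m⁻¹·s⁻³·K

Bq = s⁻¹.
Pa = kg·m⁻¹·s⁻².
Combining: K·Bq·Pa = K · s⁻¹ · (kg·m⁻¹·s⁻²) = kg·m⁻¹·s⁻³·K.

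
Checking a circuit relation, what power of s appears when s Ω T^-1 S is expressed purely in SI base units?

Ω = V/A (resistance = voltage per current),
    = kg·m²·s⁻³·A⁻².
T = Wb/m² (flux density = flux per area),
    = kg·s⁻²·A⁻¹.
So T⁻¹ = kg⁻¹·s²·A.
S = 1/Ω (conductance is reciprocal resistance),
    = kg⁻¹·m⁻²·s³·A².
Combining: s·Ω·T⁻¹·S = s · (kg·m²·s⁻³·A⁻²) · (kg⁻¹·s²·A) · (kg⁻¹·m⁻²·s³·A²) = kg⁻¹·s³·A.
The exponent of s is 3.

3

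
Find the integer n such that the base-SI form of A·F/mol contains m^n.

F = C/V (capacitance = charge per voltage),
    = A·s/(kg·m²·s⁻³·A⁻¹) (substituting C and V),
    = kg⁻¹·m⁻²·s⁴·A².
Combining: mol⁻¹·A·F = mol⁻¹ · A · (kg⁻¹·m⁻²·s⁴·A²) = kg⁻¹·m⁻²·s⁴·A³·mol⁻¹.
The exponent of m is -2.

-2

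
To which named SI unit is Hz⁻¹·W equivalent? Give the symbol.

Hz = s⁻¹.
So Hz⁻¹ = s.
W = kg·m²·s⁻³.
Combining: Hz⁻¹·W = s · (kg·m²·s⁻³) = kg·m²·s⁻².
kg·m²·s⁻² is the base-SI form of the joule.

J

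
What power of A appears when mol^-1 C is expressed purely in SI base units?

C = A·s = s·A (charge = current × time).
Combining: mol⁻¹·C = mol⁻¹ · (s·A) = s·A·mol⁻¹.
The exponent of A is 1.

1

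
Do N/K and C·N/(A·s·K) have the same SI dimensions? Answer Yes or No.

Left side:
  N = kg·m·s⁻².
  Combining: K⁻¹·N = K⁻¹ · (kg·m·s⁻²) = kg·m·s⁻²·K⁻¹.
Right side:
  C = s·A.
  N = kg·m·s⁻².
  Combining: C·N·A⁻¹·s⁻¹·K⁻¹ = (s·A) · (kg·m·s⁻²) · A⁻¹ · s⁻¹ · K⁻¹ = kg·m·s⁻²·K⁻¹.
Both reduce to kg·m·s⁻²·K⁻¹.

Yes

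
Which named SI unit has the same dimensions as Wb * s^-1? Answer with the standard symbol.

V

Wb = kg·m²·s⁻²·A⁻¹.
Combining: Wb·s⁻¹ = (kg·m²·s⁻²·A⁻¹) · s⁻¹ = kg·m²·s⁻³·A⁻¹.
kg·m²·s⁻³·A⁻¹ is the base-SI form of the volt.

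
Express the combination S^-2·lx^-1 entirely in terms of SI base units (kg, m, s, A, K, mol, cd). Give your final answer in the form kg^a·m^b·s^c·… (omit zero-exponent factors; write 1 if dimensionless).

kg²·m⁶·s⁻⁶·A⁻⁴·cd⁻¹

S = 1/Ω (conductance is reciprocal resistance),
    = kg⁻¹·m⁻²·s³·A².
So S⁻² = kg²·m⁴·s⁻⁶·A⁻⁴.
lx = lm/m² (illuminance = luminous flux per area),
    = m⁻²·cd.
So lx⁻¹ = m²·cd⁻¹.
Combining: S⁻²·lx⁻¹ = (kg²·m⁴·s⁻⁶·A⁻⁴) · (m²·cd⁻¹) = kg²·m⁶·s⁻⁶·A⁻⁴·cd⁻¹.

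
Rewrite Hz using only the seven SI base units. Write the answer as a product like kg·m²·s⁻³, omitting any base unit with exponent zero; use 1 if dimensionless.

s⁻¹

Hz = 1/s = s⁻¹ (frequency is cycles per second).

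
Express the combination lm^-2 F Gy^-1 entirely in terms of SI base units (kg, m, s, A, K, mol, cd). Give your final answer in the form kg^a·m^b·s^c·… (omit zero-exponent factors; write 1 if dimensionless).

lm = cd.
So lm⁻² = cd⁻².
F = kg⁻¹·m⁻²·s⁴·A².
Gy = m²·s⁻².
So Gy⁻¹ = m⁻²·s².
Combining: lm⁻²·F·Gy⁻¹ = cd⁻² · (kg⁻¹·m⁻²·s⁴·A²) · (m⁻²·s²) = kg⁻¹·m⁻⁴·s⁶·A²·cd⁻².

kg⁻¹·m⁻⁴·s⁶·A²·cd⁻²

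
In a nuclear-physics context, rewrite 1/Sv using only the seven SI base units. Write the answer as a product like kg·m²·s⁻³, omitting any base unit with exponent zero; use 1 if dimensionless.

m⁻²·s²

Sv = J/kg (equivalent dose = energy per mass),
    = m²·s⁻².
So Sv⁻¹ = m⁻²·s².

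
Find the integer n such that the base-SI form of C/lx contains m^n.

lx = m⁻²·cd.
So lx⁻¹ = m²·cd⁻¹.
C = s·A.
Combining: lx⁻¹·C = (m²·cd⁻¹) · (s·A) = m²·s·A·cd⁻¹.
The exponent of m is 2.

2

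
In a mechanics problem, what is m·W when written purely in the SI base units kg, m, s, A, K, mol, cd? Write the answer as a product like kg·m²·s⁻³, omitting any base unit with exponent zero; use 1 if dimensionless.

W = J/s (power = energy per time),
    = kg·m²·s⁻³.
Combining: m·W = m · (kg·m²·s⁻³) = kg·m³·s⁻³.

kg·m³·s⁻³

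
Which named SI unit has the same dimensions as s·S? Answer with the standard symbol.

F

S = 1/Ω (conductance is reciprocal resistance),
    = kg⁻¹·m⁻²·s³·A².
Combining: s·S = s · (kg⁻¹·m⁻²·s³·A²) = kg⁻¹·m⁻²·s⁴·A².
kg⁻¹·m⁻²·s⁴·A² is the base-SI form of the farad.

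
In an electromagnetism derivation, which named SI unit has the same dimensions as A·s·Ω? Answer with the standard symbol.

Ω = kg·m²·s⁻³·A⁻².
Combining: A·s·Ω = A · s · (kg·m²·s⁻³·A⁻²) = kg·m²·s⁻²·A⁻¹.
kg·m²·s⁻²·A⁻¹ is the base-SI form of the weber.

Wb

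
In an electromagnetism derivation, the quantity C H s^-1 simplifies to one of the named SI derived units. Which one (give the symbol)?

C = s·A.
H = kg·m²·s⁻²·A⁻².
Combining: C·H·s⁻¹ = (s·A) · (kg·m²·s⁻²·A⁻²) · s⁻¹ = kg·m²·s⁻²·A⁻¹.
kg·m²·s⁻²·A⁻¹ is the base-SI form of the weber.

Wb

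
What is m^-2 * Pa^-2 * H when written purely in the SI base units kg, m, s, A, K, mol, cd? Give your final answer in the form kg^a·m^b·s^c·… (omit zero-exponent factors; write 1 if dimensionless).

Pa = N/m² (pressure = force per area),
    = kg·m⁻¹·s⁻².
So Pa⁻² = kg⁻²·m²·s⁴.
H = Wb/A (inductance = flux per current),
    = kg·m²·s⁻²·A⁻².
Combining: m⁻²·Pa⁻²·H = m⁻² · (kg⁻²·m²·s⁴) · (kg·m²·s⁻²·A⁻²) = kg⁻¹·m²·s²·A⁻².

kg⁻¹·m²·s²·A⁻²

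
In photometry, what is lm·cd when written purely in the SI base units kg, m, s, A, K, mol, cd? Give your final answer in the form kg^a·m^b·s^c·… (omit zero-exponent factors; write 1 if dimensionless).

lm = cd·sr = cd (luminous flux; sr is dimensionless).
Combining: lm·cd = cd · cd = cd².

cd²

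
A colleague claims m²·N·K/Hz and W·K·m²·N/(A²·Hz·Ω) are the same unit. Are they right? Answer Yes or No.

Left side:
  N = kg·m/s² = kg·m·s⁻² (force = mass × acceleration).
  Hz = 1/s = s⁻¹ (frequency is cycles per second).
  So Hz⁻¹ = s.
  Combining: m²·N·K·Hz⁻¹ = m² · (kg·m·s⁻²) · K · s = kg·m³·s⁻¹·K.
Right side:
  W = J/s (power = energy per time),
      = kg·m²·s⁻³.
  Hz = 1/s = s⁻¹ (frequency is cycles per second).
  So Hz⁻¹ = s.
  N = kg·m/s² = kg·m·s⁻² (force = mass × acceleration).
  Ω = V/A (resistance = voltage per current),
      = kg·m²·s⁻³·A⁻².
  So Ω⁻¹ = kg⁻¹·m⁻²·s³·A².
  Combining: W·A⁻²·Hz⁻¹·K·m²·N·Ω⁻¹ = (kg·m²·s⁻³) · A⁻² · s · K · m² · (kg·m·s⁻²) · (kg⁻¹·m⁻²·s³·A²) = kg·m³·s⁻¹·K.
Both reduce to kg·m³·s⁻¹·K.

Yes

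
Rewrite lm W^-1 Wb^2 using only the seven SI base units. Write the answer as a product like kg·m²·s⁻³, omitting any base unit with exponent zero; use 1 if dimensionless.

lm = cd.
W = kg·m²·s⁻³.
So W⁻¹ = kg⁻¹·m⁻²·s³.
Wb = kg·m²·s⁻²·A⁻¹.
So Wb² = kg²·m⁴·s⁻⁴·A⁻².
Combining: lm·W⁻¹·Wb² = cd · (kg⁻¹·m⁻²·s³) · (kg²·m⁴·s⁻⁴·A⁻²) = kg·m²·s⁻¹·A⁻²·cd.

kg·m²·s⁻¹·A⁻²·cd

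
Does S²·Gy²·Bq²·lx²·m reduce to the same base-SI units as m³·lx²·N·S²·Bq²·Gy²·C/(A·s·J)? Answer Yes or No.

No

Left side:
  S = kg⁻¹·m⁻²·s³·A².
  So S² = kg⁻²·m⁻⁴·s⁶·A⁴.
  Gy = m²·s⁻².
  So Gy² = m⁴·s⁻⁴.
  Bq = s⁻¹.
  So Bq² = s⁻².
  lx = m⁻²·cd.
  So lx² = m⁻⁴·cd².
  Combining: S²·Gy²·Bq²·lx²·m = (kg⁻²·m⁻⁴·s⁶·A⁴) · (m⁴·s⁻⁴) · s⁻² · (m⁻⁴·cd²) · m = kg⁻²·m⁻³·A⁴·cd².
Right side:
  lx = m⁻²·cd.
  So lx² = m⁻⁴·cd².
  N = kg·m·s⁻².
  S = kg⁻¹·m⁻²·s³·A².
  So S² = kg⁻²·m⁻⁴·s⁶·A⁴.
  Bq = s⁻¹.
  So Bq² = s⁻².
  J = kg·m²·s⁻².
  So J⁻¹ = kg⁻¹·m⁻²·s².
  Gy = m²·s⁻².
  So Gy² = m⁴·s⁻⁴.
  C = s·A.
  Combining: m³·lx²·A⁻¹·N·S²·Bq²·s⁻¹·J⁻¹·Gy²·C = m³ · (m⁻⁴·cd²) · A⁻¹ · (kg·m·s⁻²) · (kg⁻²·m⁻⁴·s⁶·A⁴) · s⁻² · s⁻¹ · (kg⁻¹·m⁻²·s²) · (m⁴·s⁻⁴) · (s·A) = kg⁻²·m⁻²·A⁴·cd².
Left is kg⁻²·m⁻³·A⁴·cd²; right is kg⁻²·m⁻²·A⁴·cd² — different.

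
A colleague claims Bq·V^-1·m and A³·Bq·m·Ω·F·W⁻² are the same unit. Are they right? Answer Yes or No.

No

Left side:
  Bq = 1/s = s⁻¹ (activity is decays per second).
  V = W/A (potential = power per current),
      = kg·m²·s⁻³·A⁻¹.
  So V⁻¹ = kg⁻¹·m⁻²·s³·A.
  Combining: Bq·V⁻¹·m = s⁻¹ · (kg⁻¹·m⁻²·s³·A) · m = kg⁻¹·m⁻¹·s²·A.
Right side:
  Bq = s⁻¹.
  Ω = kg·m²·s⁻³·A⁻².
  F = kg⁻¹·m⁻²·s⁴·A².
  W = kg·m²·s⁻³.
  So W⁻² = kg⁻²·m⁻⁴·s⁶.
  Combining: A³·Bq·m·Ω·F·W⁻² = A³ · s⁻¹ · m · (kg·m²·s⁻³·A⁻²) · (kg⁻¹·m⁻²·s⁴·A²) · (kg⁻²·m⁻⁴·s⁶) = kg⁻²·m⁻³·s⁶·A³.
Left is kg⁻¹·m⁻¹·s²·A; right is kg⁻²·m⁻³·s⁶·A³ — different.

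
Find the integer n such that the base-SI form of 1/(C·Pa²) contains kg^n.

C = s·A.
So C⁻¹ = s⁻¹·A⁻¹.
Pa = kg·m⁻¹·s⁻².
So Pa⁻² = kg⁻²·m²·s⁴.
Combining: C⁻¹·Pa⁻² = (s⁻¹·A⁻¹) · (kg⁻²·m²·s⁴) = kg⁻²·m²·s³·A⁻¹.
The exponent of kg is -2.

-2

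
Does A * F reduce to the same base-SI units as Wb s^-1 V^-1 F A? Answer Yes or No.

Left side:
  F = C/V (capacitance = charge per voltage),
      = A·s/(kg·m²·s⁻³·A⁻¹) (substituting C and V),
      = kg⁻¹·m⁻²·s⁴·A².
  Combining: A·F = A · (kg⁻¹·m⁻²·s⁴·A²) = kg⁻¹·m⁻²·s⁴·A³.
Right side:
  Wb = kg·m²·s⁻²·A⁻¹.
  V = kg·m²·s⁻³·A⁻¹.
  So V⁻¹ = kg⁻¹·m⁻²·s³·A.
  F = kg⁻¹·m⁻²·s⁴·A².
  Combining: Wb·s⁻¹·V⁻¹·F·A = (kg·m²·s⁻²·A⁻¹) · s⁻¹ · (kg⁻¹·m⁻²·s³·A) · (kg⁻¹·m⁻²·s⁴·A²) · A = kg⁻¹·m⁻²·s⁴·A³.
Both reduce to kg⁻¹·m⁻²·s⁴·A³.

Yes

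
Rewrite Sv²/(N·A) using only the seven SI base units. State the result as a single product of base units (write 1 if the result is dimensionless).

N = kg·m·s⁻².
So N⁻¹ = kg⁻¹·m⁻¹·s².
Sv = m²·s⁻².
So Sv² = m⁴·s⁻⁴.
Combining: N⁻¹·A⁻¹·Sv² = (kg⁻¹·m⁻¹·s²) · A⁻¹ · (m⁴·s⁻⁴) = kg⁻¹·m³·s⁻²·A⁻¹.

kg⁻¹·m³·s⁻²·A⁻¹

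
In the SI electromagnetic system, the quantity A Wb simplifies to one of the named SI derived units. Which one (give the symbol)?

Wb = V·s (flux: a volt is a weber per second),
    = kg·m²·s⁻²·A⁻¹.
Combining: A·Wb = A · (kg·m²·s⁻²·A⁻¹) = kg·m²·s⁻².
kg·m²·s⁻² is the base-SI form of the joule.

J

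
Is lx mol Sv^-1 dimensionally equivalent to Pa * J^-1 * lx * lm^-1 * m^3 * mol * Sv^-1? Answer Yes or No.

Left side:
  lx = m⁻²·cd.
  Sv = m²·s⁻².
  So Sv⁻¹ = m⁻²·s².
  Combining: lx·mol·Sv⁻¹ = (m⁻²·cd) · mol · (m⁻²·s²) = m⁻⁴·s²·mol·cd.
Right side:
  Pa = kg·m⁻¹·s⁻².
  J = kg·m²·s⁻².
  So J⁻¹ = kg⁻¹·m⁻²·s².
  lx = m⁻²·cd.
  lm = cd.
  So lm⁻¹ = cd⁻¹.
  Sv = m²·s⁻².
  So Sv⁻¹ = m⁻²·s².
  Combining: Pa·J⁻¹·lx·lm⁻¹·m³·mol·Sv⁻¹ = (kg·m⁻¹·s⁻²) · (kg⁻¹·m⁻²·s²) · (m⁻²·cd) · cd⁻¹ · m³ · mol · (m⁻²·s²) = m⁻⁴·s²·mol.
Left is m⁻⁴·s²·mol·cd; right is m⁻⁴·s²·mol — different.

No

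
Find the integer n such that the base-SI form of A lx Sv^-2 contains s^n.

lx = m⁻²·cd.
Sv = m²·s⁻².
So Sv⁻² = m⁻⁴·s⁴.
Combining: A·lx·Sv⁻² = A · (m⁻²·cd) · (m⁻⁴·s⁴) = m⁻⁶·s⁴·A·cd.
The exponent of s is 4.

4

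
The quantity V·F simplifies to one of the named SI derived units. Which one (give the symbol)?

V = kg·m²·s⁻³·A⁻¹.
F = kg⁻¹·m⁻²·s⁴·A².
Combining: V·F = (kg·m²·s⁻³·A⁻¹) · (kg⁻¹·m⁻²·s⁴·A²) = s·A.
s·A is the base-SI form of the coulomb.

C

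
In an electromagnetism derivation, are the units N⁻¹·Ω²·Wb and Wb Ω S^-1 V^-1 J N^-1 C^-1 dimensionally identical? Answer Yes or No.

Yes

Left side:
  N = kg·m·s⁻².
  So N⁻¹ = kg⁻¹·m⁻¹·s².
  Ω = kg·m²·s⁻³·A⁻².
  So Ω² = kg²·m⁴·s⁻⁶·A⁻⁴.
  Wb = kg·m²·s⁻²·A⁻¹.
  Combining: N⁻¹·Ω²·Wb = (kg⁻¹·m⁻¹·s²) · (kg²·m⁴·s⁻⁶·A⁻⁴) · (kg·m²·s⁻²·A⁻¹) = kg²·m⁵·s⁻⁶·A⁻⁵.
Right side:
  Wb = V·s (flux: a volt is a weber per second),
      = kg·m²·s⁻²·A⁻¹.
  Ω = V/A (resistance = voltage per current),
      = kg·m²·s⁻³·A⁻².
  S = 1/Ω (conductance is reciprocal resistance),
      = kg⁻¹·m⁻²·s³·A².
  So S⁻¹ = kg·m²·s⁻³·A⁻².
  V = W/A (potential = power per current),
      = kg·m²·s⁻³·A⁻¹.
  So V⁻¹ = kg⁻¹·m⁻²·s³·A.
  J = N·m (work = force × distance),
      = kg·m²·s⁻².
  N = kg·m/s² = kg·m·s⁻² (force = mass × acceleration).
  So N⁻¹ = kg⁻¹·m⁻¹·s².
  C = A·s = s·A (charge = current × time).
  So C⁻¹ = s⁻¹·A⁻¹.
  Combining: Wb·Ω·S⁻¹·V⁻¹·J·N⁻¹·C⁻¹ = (kg·m²·s⁻²·A⁻¹) · (kg·m²·s⁻³·A⁻²) · (kg·m²·s⁻³·A⁻²) · (kg⁻¹·m⁻²·s³·A) · (kg·m²·s⁻²) · (kg⁻¹·m⁻¹·s²) · (s⁻¹·A⁻¹) = kg²·m⁵·s⁻⁶·A⁻⁵.
Both reduce to kg²·m⁵·s⁻⁶·A⁻⁵.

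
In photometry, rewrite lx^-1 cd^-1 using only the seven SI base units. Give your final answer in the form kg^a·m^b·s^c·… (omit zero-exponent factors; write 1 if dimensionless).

m²·cd⁻²

lx = lm/m² (illuminance = luminous flux per area),
    = m⁻²·cd.
So lx⁻¹ = m²·cd⁻¹.
Combining: lx⁻¹·cd⁻¹ = (m²·cd⁻¹) · cd⁻¹ = m²·cd⁻².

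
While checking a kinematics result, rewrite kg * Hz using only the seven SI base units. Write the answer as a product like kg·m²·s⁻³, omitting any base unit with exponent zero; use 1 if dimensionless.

Hz = 1/s = s⁻¹ (frequency is cycles per second).
Combining: kg·Hz = kg · s⁻¹ = kg·s⁻¹.

kg·s⁻¹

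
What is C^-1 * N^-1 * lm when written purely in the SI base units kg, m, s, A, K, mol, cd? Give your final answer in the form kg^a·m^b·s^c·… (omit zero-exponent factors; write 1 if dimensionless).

C = s·A.
So C⁻¹ = s⁻¹·A⁻¹.
N = kg·m·s⁻².
So N⁻¹ = kg⁻¹·m⁻¹·s².
lm = cd.
Combining: C⁻¹·N⁻¹·lm = (s⁻¹·A⁻¹) · (kg⁻¹·m⁻¹·s²) · cd = kg⁻¹·m⁻¹·s·A⁻¹·cd.

kg⁻¹·m⁻¹·s·A⁻¹·cd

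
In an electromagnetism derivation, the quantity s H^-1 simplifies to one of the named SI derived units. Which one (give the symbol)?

S

H = Wb/A (inductance = flux per current),
    = kg·m²·s⁻²·A⁻².
So H⁻¹ = kg⁻¹·m⁻²·s²·A².
Combining: s·H⁻¹ = s · (kg⁻¹·m⁻²·s²·A²) = kg⁻¹·m⁻²·s³·A².
kg⁻¹·m⁻²·s³·A² is the base-SI form of the siemens.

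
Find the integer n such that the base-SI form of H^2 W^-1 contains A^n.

H = Wb/A (inductance = flux per current),
    = kg·m²·s⁻²·A⁻².
So H² = kg²·m⁴·s⁻⁴·A⁻⁴.
W = J/s (power = energy per time),
    = kg·m²·s⁻³.
So W⁻¹ = kg⁻¹·m⁻²·s³.
Combining: H²·W⁻¹ = (kg²·m⁴·s⁻⁴·A⁻⁴) · (kg⁻¹·m⁻²·s³) = kg·m²·s⁻¹·A⁻⁴.
The exponent of A is -4.

-4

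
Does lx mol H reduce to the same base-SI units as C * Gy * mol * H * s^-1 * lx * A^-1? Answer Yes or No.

No

Left side:
  lx = lm/m² (illuminance = luminous flux per area),
      = m⁻²·cd.
  H = Wb/A (inductance = flux per current),
      = kg·m²·s⁻²·A⁻².
  Combining: lx·mol·H = (m⁻²·cd) · mol · (kg·m²·s⁻²·A⁻²) = kg·s⁻²·A⁻²·mol·cd.
Right side:
  C = s·A.
  Gy = m²·s⁻².
  H = kg·m²·s⁻²·A⁻².
  lx = m⁻²·cd.
  Combining: C·Gy·mol·H·s⁻¹·lx·A⁻¹ = (s·A) · (m²·s⁻²) · mol · (kg·m²·s⁻²·A⁻²) · s⁻¹ · (m⁻²·cd) · A⁻¹ = kg·m²·s⁻⁴·A⁻²·mol·cd.
Left is kg·s⁻²·A⁻²·mol·cd; right is kg·m²·s⁻⁴·A⁻²·mol·cd — different.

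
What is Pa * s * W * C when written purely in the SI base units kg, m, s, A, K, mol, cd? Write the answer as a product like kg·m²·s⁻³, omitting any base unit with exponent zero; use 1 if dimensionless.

kg²·m·s⁻³·A

Pa = N/m² (pressure = force per area),
    = kg·m⁻¹·s⁻².
W = J/s (power = energy per time),
    = kg·m²·s⁻³.
C = A·s = s·A (charge = current × time).
Combining: Pa·s·W·C = (kg·m⁻¹·s⁻²) · s · (kg·m²·s⁻³) · (s·A) = kg²·m·s⁻³·A.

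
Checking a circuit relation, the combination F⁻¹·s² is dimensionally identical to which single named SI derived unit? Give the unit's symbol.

H

F = kg⁻¹·m⁻²·s⁴·A².
So F⁻¹ = kg·m²·s⁻⁴·A⁻².
Combining: F⁻¹·s² = (kg·m²·s⁻⁴·A⁻²) · s² = kg·m²·s⁻²·A⁻².
kg·m²·s⁻²·A⁻² is the base-SI form of the henry.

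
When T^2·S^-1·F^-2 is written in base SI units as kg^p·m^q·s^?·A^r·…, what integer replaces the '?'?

-15

T = Wb/m² (flux density = flux per area),
    = kg·s⁻²·A⁻¹.
So T² = kg²·s⁻⁴·A⁻².
S = 1/Ω (conductance is reciprocal resistance),
    = kg⁻¹·m⁻²·s³·A².
So S⁻¹ = kg·m²·s⁻³·A⁻².
F = C/V (capacitance = charge per voltage),
    = A·s/(kg·m²·s⁻³·A⁻¹) (substituting C and V),
    = kg⁻¹·m⁻²·s⁴·A².
So F⁻² = kg²·m⁴·s⁻⁸·A⁻⁴.
Combining: T²·S⁻¹·F⁻² = (kg²·s⁻⁴·A⁻²) · (kg·m²·s⁻³·A⁻²) · (kg²·m⁴·s⁻⁸·A⁻⁴) = kg⁵·m⁶·s⁻¹⁵·A⁻⁸.
The exponent of s is -15.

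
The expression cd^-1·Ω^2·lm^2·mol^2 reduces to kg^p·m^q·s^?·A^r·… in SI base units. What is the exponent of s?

Ω = kg·m²·s⁻³·A⁻².
So Ω² = kg²·m⁴·s⁻⁶·A⁻⁴.
lm = cd.
So lm² = cd².
Combining: cd⁻¹·Ω²·lm²·mol² = cd⁻¹ · (kg²·m⁴·s⁻⁶·A⁻⁴) · cd² · mol² = kg²·m⁴·s⁻⁶·A⁻⁴·mol²·cd.
The exponent of s is -6.

-6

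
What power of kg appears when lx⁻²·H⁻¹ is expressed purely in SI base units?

lx = lm/m² (illuminance = luminous flux per area),
    = m⁻²·cd.
So lx⁻² = m⁴·cd⁻².
H = Wb/A (inductance = flux per current),
    = kg·m²·s⁻²·A⁻².
So H⁻¹ = kg⁻¹·m⁻²·s²·A².
Combining: lx⁻²·H⁻¹ = (m⁴·cd⁻²) · (kg⁻¹·m⁻²·s²·A²) = kg⁻¹·m²·s²·A²·cd⁻².
The exponent of kg is -1.

-1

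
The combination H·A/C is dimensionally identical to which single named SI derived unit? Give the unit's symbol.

Ω

C = s·A.
So C⁻¹ = s⁻¹·A⁻¹.
H = kg·m²·s⁻²·A⁻².
Combining: C⁻¹·H·A = (s⁻¹·A⁻¹) · (kg·m²·s⁻²·A⁻²) · A = kg·m²·s⁻³·A⁻².
kg·m²·s⁻³·A⁻² is the base-SI form of the ohm.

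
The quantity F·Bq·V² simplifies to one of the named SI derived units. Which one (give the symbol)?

W

F = C/V (capacitance = charge per voltage),
    = A·s/(kg·m²·s⁻³·A⁻¹) (substituting C and V),
    = kg⁻¹·m⁻²·s⁴·A².
Bq = 1/s = s⁻¹ (activity is decays per second).
V = W/A (potential = power per current),
    = kg·m²·s⁻³·A⁻¹.
So V² = kg²·m⁴·s⁻⁶·A⁻².
Combining: F·Bq·V² = (kg⁻¹·m⁻²·s⁴·A²) · s⁻¹ · (kg²·m⁴·s⁻⁶·A⁻²) = kg·m²·s⁻³.
kg·m²·s⁻³ is the base-SI form of the watt.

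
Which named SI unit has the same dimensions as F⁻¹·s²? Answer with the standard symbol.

H

F = C/V (capacitance = charge per voltage),
    = A·s/(kg·m²·s⁻³·A⁻¹) (substituting C and V),
    = kg⁻¹·m⁻²·s⁴·A².
So F⁻¹ = kg·m²·s⁻⁴·A⁻².
Combining: F⁻¹·s² = (kg·m²·s⁻⁴·A⁻²) · s² = kg·m²·s⁻²·A⁻².
kg·m²·s⁻²·A⁻² is the base-SI form of the henry.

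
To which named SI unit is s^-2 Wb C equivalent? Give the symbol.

W

Wb = kg·m²·s⁻²·A⁻¹.
C = s·A.
Combining: s⁻²·Wb·C = s⁻² · (kg·m²·s⁻²·A⁻¹) · (s·A) = kg·m²·s⁻³.
kg·m²·s⁻³ is the base-SI form of the watt.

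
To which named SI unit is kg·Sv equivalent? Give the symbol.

J

Sv = J/kg (equivalent dose = energy per mass),
    = m²·s⁻².
Combining: kg·Sv = kg · (m²·s⁻²) = kg·m²·s⁻².
kg·m²·s⁻² is the base-SI form of the joule.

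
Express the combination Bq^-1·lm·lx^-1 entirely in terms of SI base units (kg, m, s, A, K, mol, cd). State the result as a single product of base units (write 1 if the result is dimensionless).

m²·s

Bq = s⁻¹.
So Bq⁻¹ = s.
lm = cd.
lx = m⁻²·cd.
So lx⁻¹ = m²·cd⁻¹.
Combining: Bq⁻¹·lm·lx⁻¹ = s · cd · (m²·cd⁻¹) = m²·s.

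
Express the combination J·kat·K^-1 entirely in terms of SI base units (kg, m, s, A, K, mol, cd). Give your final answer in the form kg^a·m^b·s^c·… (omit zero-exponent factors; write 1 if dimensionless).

J = N·m (work = force × distance),
    = kg·m²·s⁻².
kat = mol/s = s⁻¹·mol (catalytic activity).
Combining: J·kat·K⁻¹ = (kg·m²·s⁻²) · (s⁻¹·mol) · K⁻¹ = kg·m²·s⁻³·K⁻¹·mol.

kg·m²·s⁻³·K⁻¹·mol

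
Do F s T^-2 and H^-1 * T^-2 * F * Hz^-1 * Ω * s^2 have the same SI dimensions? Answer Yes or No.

No

Left side:
  F = C/V (capacitance = charge per voltage),
      = A·s/(kg·m²·s⁻³·A⁻¹) (substituting C and V),
      = kg⁻¹·m⁻²·s⁴·A².
  T = Wb/m² (flux density = flux per area),
      = kg·s⁻²·A⁻¹.
  So T⁻² = kg⁻²·s⁴·A².
  Combining: F·s·T⁻² = (kg⁻¹·m⁻²·s⁴·A²) · s · (kg⁻²·s⁴·A²) = kg⁻³·m⁻²·s⁹·A⁴.
Right side:
  H = kg·m²·s⁻²·A⁻².
  So H⁻¹ = kg⁻¹·m⁻²·s²·A².
  T = kg·s⁻²·A⁻¹.
  So T⁻² = kg⁻²·s⁴·A².
  F = kg⁻¹·m⁻²·s⁴·A².
  Hz = s⁻¹.
  So Hz⁻¹ = s.
  Ω = kg·m²·s⁻³·A⁻².
  Combining: H⁻¹·T⁻²·F·Hz⁻¹·Ω·s² = (kg⁻¹·m⁻²·s²·A²) · (kg⁻²·s⁴·A²) · (kg⁻¹·m⁻²·s⁴·A²) · s · (kg·m²·s⁻³·A⁻²) · s² = kg⁻³·m⁻²·s¹⁰·A⁴.
Left is kg⁻³·m⁻²·s⁹·A⁴; right is kg⁻³·m⁻²·s¹⁰·A⁴ — different.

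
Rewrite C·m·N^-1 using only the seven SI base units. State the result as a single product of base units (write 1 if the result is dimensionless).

kg⁻¹·s³·A

C = A·s = s·A (charge = current × time).
N = kg·m/s² = kg·m·s⁻² (force = mass × acceleration).
So N⁻¹ = kg⁻¹·m⁻¹·s².
Combining: C·m·N⁻¹ = (s·A) · m · (kg⁻¹·m⁻¹·s²) = kg⁻¹·s³·A.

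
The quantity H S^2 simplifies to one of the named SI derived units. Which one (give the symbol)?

H = Wb/A (inductance = flux per current),
    = kg·m²·s⁻²·A⁻².
S = 1/Ω (conductance is reciprocal resistance),
    = kg⁻¹·m⁻²·s³·A².
So S² = kg⁻²·m⁻⁴·s⁶·A⁴.
Combining: H·S² = (kg·m²·s⁻²·A⁻²) · (kg⁻²·m⁻⁴·s⁶·A⁴) = kg⁻¹·m⁻²·s⁴·A².
kg⁻¹·m⁻²·s⁴·A² is the base-SI form of the farad.

F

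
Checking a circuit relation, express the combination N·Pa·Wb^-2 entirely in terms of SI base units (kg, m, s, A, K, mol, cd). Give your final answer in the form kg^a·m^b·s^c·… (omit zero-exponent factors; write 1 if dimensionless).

N = kg·m/s² = kg·m·s⁻² (force = mass × acceleration).
Pa = N/m² (pressure = force per area),
    = kg·m⁻¹·s⁻².
Wb = V·s (flux: a volt is a weber per second),
    = kg·m²·s⁻²·A⁻¹.
So Wb⁻² = kg⁻²·m⁻⁴·s⁴·A².
Combining: N·Pa·Wb⁻² = (kg·m·s⁻²) · (kg·m⁻¹·s⁻²) · (kg⁻²·m⁻⁴·s⁴·A²) = m⁻⁴·A².

m⁻⁴·A²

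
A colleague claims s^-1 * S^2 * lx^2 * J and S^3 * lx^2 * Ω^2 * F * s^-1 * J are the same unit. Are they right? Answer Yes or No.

Left side:
  S = 1/Ω (conductance is reciprocal resistance),
      = kg⁻¹·m⁻²·s³·A².
  So S² = kg⁻²·m⁻⁴·s⁶·A⁴.
  lx = lm/m² (illuminance = luminous flux per area),
      = m⁻²·cd.
  So lx² = m⁻⁴·cd².
  J = N·m (work = force × distance),
      = kg·m²·s⁻².
  Combining: s⁻¹·S²·lx²·J = s⁻¹ · (kg⁻²·m⁻⁴·s⁶·A⁴) · (m⁻⁴·cd²) · (kg·m²·s⁻²) = kg⁻¹·m⁻⁶·s³·A⁴·cd².
Right side:
  S = 1/Ω (conductance is reciprocal resistance),
      = kg⁻¹·m⁻²·s³·A².
  So S³ = kg⁻³·m⁻⁶·s⁹·A⁶.
  lx = lm/m² (illuminance = luminous flux per area),
      = m⁻²·cd.
  So lx² = m⁻⁴·cd².
  Ω = V/A (resistance = voltage per current),
      = kg·m²·s⁻³·A⁻².
  So Ω² = kg²·m⁴·s⁻⁶·A⁻⁴.
  F = C/V (capacitance = charge per voltage),
      = A·s/(kg·m²·s⁻³·A⁻¹) (substituting C and V),
      = kg⁻¹·m⁻²·s⁴·A².
  J = N·m (work = force × distance),
      = kg·m²·s⁻².
  Combining: S³·lx²·Ω²·F·s⁻¹·J = (kg⁻³·m⁻⁶·s⁹·A⁶) · (m⁻⁴·cd²) · (kg²·m⁴·s⁻⁶·A⁻⁴) · (kg⁻¹·m⁻²·s⁴·A²) · s⁻¹ · (kg·m²·s⁻²) = kg⁻¹·m⁻⁶·s⁴·A⁴·cd².
Left is kg⁻¹·m⁻⁶·s³·A⁴·cd²; right is kg⁻¹·m⁻⁶·s⁴·A⁴·cd² — different.

No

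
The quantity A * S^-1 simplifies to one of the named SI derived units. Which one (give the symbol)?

S = 1/Ω (conductance is reciprocal resistance),
    = kg⁻¹·m⁻²·s³·A².
So S⁻¹ = kg·m²·s⁻³·A⁻².
Combining: A·S⁻¹ = A · (kg·m²·s⁻³·A⁻²) = kg·m²·s⁻³·A⁻¹.
kg·m²·s⁻³·A⁻¹ is the base-SI form of the volt.

V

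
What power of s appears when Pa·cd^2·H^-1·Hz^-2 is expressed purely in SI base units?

Pa = N/m² (pressure = force per area),
    = kg·m⁻¹·s⁻².
H = Wb/A (inductance = flux per current),
    = kg·m²·s⁻²·A⁻².
So H⁻¹ = kg⁻¹·m⁻²·s²·A².
Hz = 1/s = s⁻¹ (frequency is cycles per second).
So Hz⁻² = s².
Combining: Pa·cd²·H⁻¹·Hz⁻² = (kg·m⁻¹·s⁻²) · cd² · (kg⁻¹·m⁻²·s²·A²) · s² = m⁻³·s²·A²·cd².
The exponent of s is 2.

2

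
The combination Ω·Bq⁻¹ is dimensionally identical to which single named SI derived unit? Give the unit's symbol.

Ω = kg·m²·s⁻³·A⁻².
Bq = s⁻¹.
So Bq⁻¹ = s.
Combining: Ω·Bq⁻¹ = (kg·m²·s⁻³·A⁻²) · s = kg·m²·s⁻²·A⁻².
kg·m²·s⁻²·A⁻² is the base-SI form of the henry.

H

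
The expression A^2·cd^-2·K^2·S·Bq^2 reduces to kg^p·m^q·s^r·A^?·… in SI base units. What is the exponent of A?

4

S = 1/Ω (conductance is reciprocal resistance),
    = kg⁻¹·m⁻²·s³·A².
Bq = 1/s = s⁻¹ (activity is decays per second).
So Bq² = s⁻².
Combining: A²·cd⁻²·K²·S·Bq² = A² · cd⁻² · K² · (kg⁻¹·m⁻²·s³·A²) · s⁻² = kg⁻¹·m⁻²·s·A⁴·K²·cd⁻².
The exponent of A is 4.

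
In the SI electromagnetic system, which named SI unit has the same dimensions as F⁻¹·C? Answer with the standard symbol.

V

F = C/V (capacitance = charge per voltage),
    = A·s/(kg·m²·s⁻³·A⁻¹) (substituting C and V),
    = kg⁻¹·m⁻²·s⁴·A².
So F⁻¹ = kg·m²·s⁻⁴·A⁻².
C = A·s = s·A (charge = current × time).
Combining: F⁻¹·C = (kg·m²·s⁻⁴·A⁻²) · (s·A) = kg·m²·s⁻³·A⁻¹.
kg·m²·s⁻³·A⁻¹ is the base-SI form of the volt.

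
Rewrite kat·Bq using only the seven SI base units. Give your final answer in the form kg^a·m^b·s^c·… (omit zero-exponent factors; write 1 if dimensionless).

kat = mol/s = s⁻¹·mol (catalytic activity).
Bq = 1/s = s⁻¹ (activity is decays per second).
Combining: kat·Bq = (s⁻¹·mol) · s⁻¹ = s⁻²·mol.

s⁻²·mol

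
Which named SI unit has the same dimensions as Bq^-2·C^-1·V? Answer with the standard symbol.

H

Bq = 1/s = s⁻¹ (activity is decays per second).
So Bq⁻² = s².
C = A·s = s·A (charge = current × time).
So C⁻¹ = s⁻¹·A⁻¹.
V = W/A (potential = power per current),
    = kg·m²·s⁻³·A⁻¹.
Combining: Bq⁻²·C⁻¹·V = s² · (s⁻¹·A⁻¹) · (kg·m²·s⁻³·A⁻¹) = kg·m²·s⁻²·A⁻².
kg·m²·s⁻²·A⁻² is the base-SI form of the henry.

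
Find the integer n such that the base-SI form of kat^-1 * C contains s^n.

2

kat = mol/s = s⁻¹·mol (catalytic activity).
So kat⁻¹ = s·mol⁻¹.
C = A·s = s·A (charge = current × time).
Combining: kat⁻¹·C = (s·mol⁻¹) · (s·A) = s²·A·mol⁻¹.
The exponent of s is 2.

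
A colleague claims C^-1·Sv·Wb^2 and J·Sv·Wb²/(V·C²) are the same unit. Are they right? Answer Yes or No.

Left side:
  C = A·s = s·A (charge = current × time).
  So C⁻¹ = s⁻¹·A⁻¹.
  Sv = J/kg (equivalent dose = energy per mass),
      = m²·s⁻².
  Wb = V·s (flux: a volt is a weber per second),
      = kg·m²·s⁻²·A⁻¹.
  So Wb² = kg²·m⁴·s⁻⁴·A⁻².
  Combining: C⁻¹·Sv·Wb² = (s⁻¹·A⁻¹) · (m²·s⁻²) · (kg²·m⁴·s⁻⁴·A⁻²) = kg²·m⁶·s⁻⁷·A⁻³.
Right side:
  J = N·m (work = force × distance),
      = kg·m²·s⁻².
  Sv = J/kg (equivalent dose = energy per mass),
      = m²·s⁻².
  V = W/A (potential = power per current),
      = kg·m²·s⁻³·A⁻¹.
  So V⁻¹ = kg⁻¹·m⁻²·s³·A.
  Wb = V·s (flux: a volt is a weber per second),
      = kg·m²·s⁻²·A⁻¹.
  So Wb² = kg²·m⁴·s⁻⁴·A⁻².
  C = A·s = s·A (charge = current × time).
  So C⁻² = s⁻²·A⁻².
  Combining: J·Sv·V⁻¹·Wb²·C⁻² = (kg·m²·s⁻²) · (m²·s⁻²) · (kg⁻¹·m⁻²·s³·A) · (kg²·m⁴·s⁻⁴·A⁻²) · (s⁻²·A⁻²) = kg²·m⁶·s⁻⁷·A⁻³.
Both reduce to kg²·m⁶·s⁻⁷·A⁻³.

Yes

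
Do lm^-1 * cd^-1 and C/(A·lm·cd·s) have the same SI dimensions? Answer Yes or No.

Yes

Left side:
  lm = cd.
  So lm⁻¹ = cd⁻¹.
  Combining: lm⁻¹·cd⁻¹ = cd⁻¹ · cd⁻¹ = cd⁻².
Right side:
  C = s·A.
  lm = cd.
  So lm⁻¹ = cd⁻¹.
  Combining: C·A⁻¹·lm⁻¹·cd⁻¹·s⁻¹ = (s·A) · A⁻¹ · cd⁻¹ · cd⁻¹ · s⁻¹ = cd⁻².
Both reduce to cd⁻².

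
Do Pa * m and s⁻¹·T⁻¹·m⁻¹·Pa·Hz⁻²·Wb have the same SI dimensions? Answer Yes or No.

No

Left side:
  Pa = N/m² (pressure = force per area),
      = kg·m⁻¹·s⁻².
  Combining: Pa·m = (kg·m⁻¹·s⁻²) · m = kg·s⁻².
Right side:
  T = Wb/m² (flux density = flux per area),
      = kg·s⁻²·A⁻¹.
  So T⁻¹ = kg⁻¹·s²·A.
  Pa = N/m² (pressure = force per area),
      = kg·m⁻¹·s⁻².
  Hz = 1/s = s⁻¹ (frequency is cycles per second).
  So Hz⁻² = s².
  Wb = V·s (flux: a volt is a weber per second),
      = kg·m²·s⁻²·A⁻¹.
  Combining: s⁻¹·T⁻¹·m⁻¹·Pa·Hz⁻²·Wb = s⁻¹ · (kg⁻¹·s²·A) · m⁻¹ · (kg·m⁻¹·s⁻²) · s² · (kg·m²·s⁻²·A⁻¹) = kg·s⁻¹.
Left is kg·s⁻²; right is kg·s⁻¹ — different.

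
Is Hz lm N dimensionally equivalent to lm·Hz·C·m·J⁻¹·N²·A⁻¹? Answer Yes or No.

No

Left side:
  Hz = s⁻¹.
  lm = cd.
  N = kg·m·s⁻².
  Combining: Hz·lm·N = s⁻¹ · cd · (kg·m·s⁻²) = kg·m·s⁻³·cd.
Right side:
  lm = cd·sr = cd (luminous flux; sr is dimensionless).
  Hz = 1/s = s⁻¹ (frequency is cycles per second).
  C = A·s = s·A (charge = current × time).
  J = N·m (work = force × distance),
      = kg·m²·s⁻².
  So J⁻¹ = kg⁻¹·m⁻²·s².
  N = kg·m/s² = kg·m·s⁻² (force = mass × acceleration).
  So N² = kg²·m²·s⁻⁴.
  Combining: lm·Hz·C·m·J⁻¹·N²·A⁻¹ = cd · s⁻¹ · (s·A) · m · (kg⁻¹·m⁻²·s²) · (kg²·m²·s⁻⁴) · A⁻¹ = kg·m·s⁻²·cd.
Left is kg·m·s⁻³·cd; right is kg·m·s⁻²·cd — different.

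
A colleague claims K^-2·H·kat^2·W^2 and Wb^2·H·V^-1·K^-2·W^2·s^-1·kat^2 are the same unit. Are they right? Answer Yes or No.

No

Left side:
  H = Wb/A (inductance = flux per current),
      = kg·m²·s⁻²·A⁻².
  kat = mol/s = s⁻¹·mol (catalytic activity).
  So kat² = s⁻²·mol².
  W = J/s (power = energy per time),
      = kg·m²·s⁻³.
  So W² = kg²·m⁴·s⁻⁶.
  Combining: K⁻²·H·kat²·W² = K⁻² · (kg·m²·s⁻²·A⁻²) · (s⁻²·mol²) · (kg²·m⁴·s⁻⁶) = kg³·m⁶·s⁻¹⁰·A⁻²·K⁻²·mol².
Right side:
  Wb = kg·m²·s⁻²·A⁻¹.
  So Wb² = kg²·m⁴·s⁻⁴·A⁻².
  H = kg·m²·s⁻²·A⁻².
  V = kg·m²·s⁻³·A⁻¹.
  So V⁻¹ = kg⁻¹·m⁻²·s³·A.
  W = kg·m²·s⁻³.
  So W² = kg²·m⁴·s⁻⁶.
  kat = s⁻¹·mol.
  So kat² = s⁻²·mol².
  Combining: Wb²·H·V⁻¹·K⁻²·W²·s⁻¹·kat² = (kg²·m⁴·s⁻⁴·A⁻²) · (kg·m²·s⁻²·A⁻²) · (kg⁻¹·m⁻²·s³·A) · K⁻² · (kg²·m⁴·s⁻⁶) · s⁻¹ · (s⁻²·mol²) = kg⁴·m⁸·s⁻¹²·A⁻³·K⁻²·mol².
Left is kg³·m⁶·s⁻¹⁰·A⁻²·K⁻²·mol²; right is kg⁴·m⁸·s⁻¹²·A⁻³·K⁻²·mol² — different.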